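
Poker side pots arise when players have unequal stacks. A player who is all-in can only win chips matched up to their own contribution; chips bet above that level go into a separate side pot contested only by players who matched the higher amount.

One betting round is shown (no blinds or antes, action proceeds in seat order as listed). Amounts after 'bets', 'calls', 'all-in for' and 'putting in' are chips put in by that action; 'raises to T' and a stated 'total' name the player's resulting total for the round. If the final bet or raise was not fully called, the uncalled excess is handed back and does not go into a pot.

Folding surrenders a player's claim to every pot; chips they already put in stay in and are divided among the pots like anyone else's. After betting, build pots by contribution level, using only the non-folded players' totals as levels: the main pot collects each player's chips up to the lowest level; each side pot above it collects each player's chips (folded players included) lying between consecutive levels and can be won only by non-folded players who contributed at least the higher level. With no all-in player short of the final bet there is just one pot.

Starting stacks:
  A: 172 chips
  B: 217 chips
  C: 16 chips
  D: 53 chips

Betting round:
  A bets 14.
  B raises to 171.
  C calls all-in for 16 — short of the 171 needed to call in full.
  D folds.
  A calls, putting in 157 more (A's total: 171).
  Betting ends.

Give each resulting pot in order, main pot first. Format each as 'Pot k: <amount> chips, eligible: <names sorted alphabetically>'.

Pot 1: 48 chips, eligible: A, B, C
Pot 2: 310 chips, eligible: A, B

Derivation:
Contributions: A=171, B=171, C=16
Folded: D
Pot levels (distinct totals of non-folded players): 16, 171
Layer 1-16: 16 each from A, B, C = 16*3 = 48 chips; eligible A, B, C
Layer 17-171: 155 each from A, B = 155*2 = 310 chips; eligible A, B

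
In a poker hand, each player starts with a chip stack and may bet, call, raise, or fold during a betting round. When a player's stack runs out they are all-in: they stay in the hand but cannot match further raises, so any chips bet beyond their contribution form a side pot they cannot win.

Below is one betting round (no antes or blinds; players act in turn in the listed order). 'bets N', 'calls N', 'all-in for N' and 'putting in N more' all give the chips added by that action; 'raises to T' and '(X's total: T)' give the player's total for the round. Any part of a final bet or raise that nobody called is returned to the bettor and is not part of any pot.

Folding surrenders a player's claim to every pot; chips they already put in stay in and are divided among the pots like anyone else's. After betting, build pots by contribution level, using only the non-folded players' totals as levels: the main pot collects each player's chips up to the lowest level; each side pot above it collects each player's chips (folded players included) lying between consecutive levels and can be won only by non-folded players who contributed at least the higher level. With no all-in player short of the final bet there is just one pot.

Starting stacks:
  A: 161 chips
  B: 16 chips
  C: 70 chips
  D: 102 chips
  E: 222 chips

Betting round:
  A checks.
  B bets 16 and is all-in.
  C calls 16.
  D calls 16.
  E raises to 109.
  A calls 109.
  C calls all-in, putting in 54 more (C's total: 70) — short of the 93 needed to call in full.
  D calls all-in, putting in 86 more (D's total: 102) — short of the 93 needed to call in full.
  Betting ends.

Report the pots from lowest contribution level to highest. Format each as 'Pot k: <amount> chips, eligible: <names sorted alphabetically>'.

Pot 1: 80 chips, eligible: A, B, C, D, E
Pot 2: 216 chips, eligible: A, C, D, E
Pot 3: 96 chips, eligible: A, D, E
Pot 4: 14 chips, eligible: A, E

Derivation:
Contributions: A=109, B=16, C=70, D=102, E=109
Pot levels (distinct totals of non-folded players): 16, 70, 102, 109
Layer 1-16: 16 each from A, B, C, D, E = 16*5 = 80 chips; eligible A, B, C, D, E
Layer 17-70: 54 each from A, C, D, E = 54*4 = 216 chips; eligible A, C, D, E
Layer 71-102: 32 each from A, D, E = 32*3 = 96 chips; eligible A, D, E
Layer 103-109: 7 each from A, E = 7*2 = 14 chips; eligible A, E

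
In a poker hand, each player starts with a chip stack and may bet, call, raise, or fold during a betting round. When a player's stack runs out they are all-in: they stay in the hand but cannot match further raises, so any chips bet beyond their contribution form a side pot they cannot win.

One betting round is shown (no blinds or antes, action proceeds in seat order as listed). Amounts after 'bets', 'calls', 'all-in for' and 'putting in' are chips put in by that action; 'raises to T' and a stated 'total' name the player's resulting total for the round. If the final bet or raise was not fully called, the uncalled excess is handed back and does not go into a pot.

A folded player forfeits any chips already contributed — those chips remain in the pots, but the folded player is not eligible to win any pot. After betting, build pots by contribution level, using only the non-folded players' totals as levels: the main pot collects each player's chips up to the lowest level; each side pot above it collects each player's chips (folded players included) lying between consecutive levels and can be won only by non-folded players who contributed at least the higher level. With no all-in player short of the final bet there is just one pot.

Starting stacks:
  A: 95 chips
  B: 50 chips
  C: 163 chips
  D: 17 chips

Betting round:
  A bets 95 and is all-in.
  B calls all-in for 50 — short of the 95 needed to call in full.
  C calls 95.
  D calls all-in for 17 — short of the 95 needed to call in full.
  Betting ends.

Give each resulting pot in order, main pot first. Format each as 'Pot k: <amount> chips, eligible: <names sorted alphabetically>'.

Contributions: A=95, B=50, C=95, D=17
Pot levels (distinct totals of non-folded players): 17, 50, 95
Layer 1-17: 17 each from A, B, C, D = 17*4 = 68 chips; eligible A, B, C, D
Layer 18-50: 33 each from A, B, C = 33*3 = 99 chips; eligible A, B, C
Layer 51-95: 45 each from A, C = 45*2 = 90 chips; eligible A, C

Pot 1: 68 chips, eligible: A, B, C, D
Pot 2: 99 chips, eligible: A, B, C
Pot 3: 90 chips, eligible: A, C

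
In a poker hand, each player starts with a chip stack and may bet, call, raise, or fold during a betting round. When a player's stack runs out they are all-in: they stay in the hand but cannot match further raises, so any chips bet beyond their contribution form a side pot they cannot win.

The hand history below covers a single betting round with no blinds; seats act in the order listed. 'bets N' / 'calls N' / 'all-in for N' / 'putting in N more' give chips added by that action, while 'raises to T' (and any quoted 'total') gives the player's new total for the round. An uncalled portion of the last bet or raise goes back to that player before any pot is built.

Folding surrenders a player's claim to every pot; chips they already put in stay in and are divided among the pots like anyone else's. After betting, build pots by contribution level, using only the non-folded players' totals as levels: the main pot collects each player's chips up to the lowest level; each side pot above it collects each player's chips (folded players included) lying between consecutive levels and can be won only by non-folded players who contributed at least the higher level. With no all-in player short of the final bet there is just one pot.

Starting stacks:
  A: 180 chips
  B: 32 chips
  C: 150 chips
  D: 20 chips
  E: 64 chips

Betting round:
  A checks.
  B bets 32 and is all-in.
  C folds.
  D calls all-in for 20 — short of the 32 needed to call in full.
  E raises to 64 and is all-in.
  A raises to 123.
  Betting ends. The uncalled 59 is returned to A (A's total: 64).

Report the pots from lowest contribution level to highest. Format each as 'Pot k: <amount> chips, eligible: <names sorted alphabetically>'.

Pot 1: 80 chips, eligible: A, B, D, E
Pot 2: 36 chips, eligible: A, B, E
Pot 3: 64 chips, eligible: A, E

Derivation:
Contributions (after 59 returned to A): A=64, B=32, D=20, E=64
Folded: C
Pot levels (distinct totals of non-folded players): 20, 32, 64
Layer 1-20: 20 each from A, B, D, E = 20*4 = 80 chips; eligible A, B, D, E
Layer 21-32: 12 each from A, B, E = 12*3 = 36 chips; eligible A, B, E
Layer 33-64: 32 each from A, E = 32*2 = 64 chips; eligible A, E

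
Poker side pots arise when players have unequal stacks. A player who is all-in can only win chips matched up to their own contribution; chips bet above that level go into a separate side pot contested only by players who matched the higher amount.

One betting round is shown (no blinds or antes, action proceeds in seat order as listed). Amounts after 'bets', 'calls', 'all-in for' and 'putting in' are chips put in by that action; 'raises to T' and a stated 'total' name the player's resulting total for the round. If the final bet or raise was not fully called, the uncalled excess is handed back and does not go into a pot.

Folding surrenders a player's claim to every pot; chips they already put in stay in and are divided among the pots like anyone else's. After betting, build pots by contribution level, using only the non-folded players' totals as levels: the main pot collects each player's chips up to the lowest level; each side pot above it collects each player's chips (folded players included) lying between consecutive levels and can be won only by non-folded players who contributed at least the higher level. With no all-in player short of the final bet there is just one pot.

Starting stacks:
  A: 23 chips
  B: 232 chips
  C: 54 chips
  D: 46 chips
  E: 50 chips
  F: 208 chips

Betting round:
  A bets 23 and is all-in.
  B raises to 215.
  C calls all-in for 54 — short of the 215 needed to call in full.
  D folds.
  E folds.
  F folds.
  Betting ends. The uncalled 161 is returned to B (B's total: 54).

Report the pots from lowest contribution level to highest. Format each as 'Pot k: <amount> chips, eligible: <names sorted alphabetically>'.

Contributions (after 161 returned to B): A=23, B=54, C=54
Folded: D, E, F
Pot levels (distinct totals of non-folded players): 23, 54
Layer 1-23: 23 each from A, B, C = 23*3 = 69 chips; eligible A, B, C
Layer 24-54: 31 each from B, C = 31*2 = 62 chips; eligible B, C

Pot 1: 69 chips, eligible: A, B, C
Pot 2: 62 chips, eligible: B, C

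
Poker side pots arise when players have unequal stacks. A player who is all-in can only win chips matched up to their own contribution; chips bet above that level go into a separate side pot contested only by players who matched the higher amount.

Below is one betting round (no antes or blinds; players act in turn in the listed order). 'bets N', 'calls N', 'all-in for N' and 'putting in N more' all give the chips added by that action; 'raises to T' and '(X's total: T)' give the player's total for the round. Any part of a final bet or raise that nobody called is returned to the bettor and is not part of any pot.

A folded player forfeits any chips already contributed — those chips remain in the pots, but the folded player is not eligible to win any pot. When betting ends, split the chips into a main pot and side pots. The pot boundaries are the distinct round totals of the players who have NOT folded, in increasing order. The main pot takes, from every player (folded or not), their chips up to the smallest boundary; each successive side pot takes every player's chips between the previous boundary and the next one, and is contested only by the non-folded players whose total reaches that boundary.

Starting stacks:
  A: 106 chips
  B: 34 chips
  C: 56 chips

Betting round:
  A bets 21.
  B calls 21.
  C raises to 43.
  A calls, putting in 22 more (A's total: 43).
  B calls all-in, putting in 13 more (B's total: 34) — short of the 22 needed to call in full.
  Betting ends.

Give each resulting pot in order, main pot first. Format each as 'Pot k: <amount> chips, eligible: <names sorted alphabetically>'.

Contributions: A=43, B=34, C=43
Pot levels (distinct totals of non-folded players): 34, 43
Layer 1-34: 34 each from A, B, C = 34*3 = 102 chips; eligible A, B, C
Layer 35-43: 9 each from A, C = 9*2 = 18 chips; eligible A, C

Pot 1: 102 chips, eligible: A, B, C
Pot 2: 18 chips, eligible: A, C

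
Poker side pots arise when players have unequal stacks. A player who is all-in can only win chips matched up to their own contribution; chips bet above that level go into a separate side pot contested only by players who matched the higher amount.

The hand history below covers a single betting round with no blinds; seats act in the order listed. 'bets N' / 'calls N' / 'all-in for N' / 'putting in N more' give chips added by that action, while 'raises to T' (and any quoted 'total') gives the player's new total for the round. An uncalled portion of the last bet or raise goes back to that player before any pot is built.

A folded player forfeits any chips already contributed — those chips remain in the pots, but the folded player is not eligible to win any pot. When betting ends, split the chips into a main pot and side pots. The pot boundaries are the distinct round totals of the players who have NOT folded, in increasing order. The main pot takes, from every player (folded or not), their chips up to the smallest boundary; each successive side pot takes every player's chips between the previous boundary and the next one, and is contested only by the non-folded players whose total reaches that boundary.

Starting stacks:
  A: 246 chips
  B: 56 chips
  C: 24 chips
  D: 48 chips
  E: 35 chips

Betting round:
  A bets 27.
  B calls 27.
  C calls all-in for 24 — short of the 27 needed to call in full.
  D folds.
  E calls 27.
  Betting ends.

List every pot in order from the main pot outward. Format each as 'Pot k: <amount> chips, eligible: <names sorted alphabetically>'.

Pot 1: 96 chips, eligible: A, B, C, E
Pot 2: 9 chips, eligible: A, B, E

Derivation:
Contributions: A=27, B=27, C=24, E=27
Folded: D
Pot levels (distinct totals of non-folded players): 24, 27
Layer 1-24: 24 each from A, B, C, E = 24*4 = 96 chips; eligible A, B, C, E
Layer 25-27: 3 each from A, B, E = 3*3 = 9 chips; eligible A, B, E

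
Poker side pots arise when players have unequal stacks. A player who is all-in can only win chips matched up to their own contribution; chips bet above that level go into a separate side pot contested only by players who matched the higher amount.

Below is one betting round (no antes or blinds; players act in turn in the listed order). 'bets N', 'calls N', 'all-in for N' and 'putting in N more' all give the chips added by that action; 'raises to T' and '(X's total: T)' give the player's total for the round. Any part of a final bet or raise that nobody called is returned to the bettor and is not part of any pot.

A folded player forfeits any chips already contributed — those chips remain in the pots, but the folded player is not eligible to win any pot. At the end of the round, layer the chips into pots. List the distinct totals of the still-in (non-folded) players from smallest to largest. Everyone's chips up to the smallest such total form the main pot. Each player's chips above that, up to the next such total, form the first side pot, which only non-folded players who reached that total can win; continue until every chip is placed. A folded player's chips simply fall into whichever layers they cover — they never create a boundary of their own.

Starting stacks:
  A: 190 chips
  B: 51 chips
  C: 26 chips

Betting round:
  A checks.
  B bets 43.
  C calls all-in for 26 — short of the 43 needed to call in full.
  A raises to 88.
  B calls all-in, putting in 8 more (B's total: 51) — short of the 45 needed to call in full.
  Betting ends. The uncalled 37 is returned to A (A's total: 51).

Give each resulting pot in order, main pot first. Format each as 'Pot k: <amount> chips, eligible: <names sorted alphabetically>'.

Contributions (after 37 returned to A): A=51, B=51, C=26
Pot levels (distinct totals of non-folded players): 26, 51
Layer 1-26: 26 each from A, B, C = 26*3 = 78 chips; eligible A, B, C
Layer 27-51: 25 each from A, B = 25*2 = 50 chips; eligible A, B

Pot 1: 78 chips, eligible: A, B, C
Pot 2: 50 chips, eligible: A, B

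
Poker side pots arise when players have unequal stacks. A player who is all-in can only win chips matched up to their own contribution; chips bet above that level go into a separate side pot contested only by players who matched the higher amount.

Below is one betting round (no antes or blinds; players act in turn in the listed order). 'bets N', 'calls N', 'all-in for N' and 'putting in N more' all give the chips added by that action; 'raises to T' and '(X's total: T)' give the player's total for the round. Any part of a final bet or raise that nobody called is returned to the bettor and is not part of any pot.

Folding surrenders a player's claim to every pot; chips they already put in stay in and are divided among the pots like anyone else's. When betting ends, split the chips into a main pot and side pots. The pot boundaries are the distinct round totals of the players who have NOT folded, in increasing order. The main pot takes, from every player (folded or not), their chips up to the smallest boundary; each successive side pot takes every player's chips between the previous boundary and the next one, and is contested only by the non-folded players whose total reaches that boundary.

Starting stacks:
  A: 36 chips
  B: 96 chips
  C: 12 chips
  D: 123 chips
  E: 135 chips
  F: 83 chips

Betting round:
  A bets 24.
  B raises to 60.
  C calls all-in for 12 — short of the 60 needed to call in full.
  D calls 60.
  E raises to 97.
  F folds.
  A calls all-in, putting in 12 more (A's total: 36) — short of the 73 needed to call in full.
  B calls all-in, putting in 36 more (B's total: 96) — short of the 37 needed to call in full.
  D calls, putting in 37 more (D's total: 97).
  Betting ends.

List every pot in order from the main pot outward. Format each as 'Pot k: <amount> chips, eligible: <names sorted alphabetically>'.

Contributions: A=36, B=96, C=12, D=97, E=97
Folded: F
Pot levels (distinct totals of non-folded players): 12, 36, 96, 97
Layer 1-12: 12 each from A, B, C, D, E = 12*5 = 60 chips; eligible A, B, C, D, E
Layer 13-36: 24 each from A, B, D, E = 24*4 = 96 chips; eligible A, B, D, E
Layer 37-96: 60 each from B, D, E = 60*3 = 180 chips; eligible B, D, E
Layer 97-97: 1 each from D, E = 1*2 = 2 chips; eligible D, E

Pot 1: 60 chips, eligible: A, B, C, D, E
Pot 2: 96 chips, eligible: A, B, D, E
Pot 3: 180 chips, eligible: B, D, E
Pot 4: 2 chips, eligible: D, E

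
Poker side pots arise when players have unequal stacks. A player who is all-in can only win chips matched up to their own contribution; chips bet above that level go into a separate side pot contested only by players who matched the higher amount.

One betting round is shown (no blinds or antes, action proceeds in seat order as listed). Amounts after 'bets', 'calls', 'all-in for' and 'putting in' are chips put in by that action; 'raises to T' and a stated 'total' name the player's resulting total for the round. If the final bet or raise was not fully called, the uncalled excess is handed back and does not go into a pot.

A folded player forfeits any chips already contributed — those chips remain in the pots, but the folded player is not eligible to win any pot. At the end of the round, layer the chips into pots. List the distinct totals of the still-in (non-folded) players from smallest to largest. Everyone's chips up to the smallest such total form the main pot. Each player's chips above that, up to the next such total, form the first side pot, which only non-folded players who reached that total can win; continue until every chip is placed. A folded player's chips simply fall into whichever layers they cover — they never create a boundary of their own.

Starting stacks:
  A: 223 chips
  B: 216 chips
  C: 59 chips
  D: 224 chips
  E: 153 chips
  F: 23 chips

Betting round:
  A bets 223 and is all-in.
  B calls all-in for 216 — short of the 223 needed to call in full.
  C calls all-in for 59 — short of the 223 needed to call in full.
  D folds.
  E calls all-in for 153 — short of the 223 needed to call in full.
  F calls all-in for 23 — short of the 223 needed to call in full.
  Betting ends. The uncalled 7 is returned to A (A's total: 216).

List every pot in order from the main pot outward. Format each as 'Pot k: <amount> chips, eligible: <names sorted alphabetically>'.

Contributions (after 7 returned to A): A=216, B=216, C=59, E=153, F=23
Folded: D
Pot levels (distinct totals of non-folded players): 23, 59, 153, 216
Layer 1-23: 23 each from A, B, C, E, F = 23*5 = 115 chips; eligible A, B, C, E, F
Layer 24-59: 36 each from A, B, C, E = 36*4 = 144 chips; eligible A, B, C, E
Layer 60-153: 94 each from A, B, E = 94*3 = 282 chips; eligible A, B, E
Layer 154-216: 63 each from A, B = 63*2 = 126 chips; eligible A, B

Pot 1: 115 chips, eligible: A, B, C, E, F
Pot 2: 144 chips, eligible: A, B, C, E
Pot 3: 282 chips, eligible: A, B, E
Pot 4: 126 chips, eligible: A, B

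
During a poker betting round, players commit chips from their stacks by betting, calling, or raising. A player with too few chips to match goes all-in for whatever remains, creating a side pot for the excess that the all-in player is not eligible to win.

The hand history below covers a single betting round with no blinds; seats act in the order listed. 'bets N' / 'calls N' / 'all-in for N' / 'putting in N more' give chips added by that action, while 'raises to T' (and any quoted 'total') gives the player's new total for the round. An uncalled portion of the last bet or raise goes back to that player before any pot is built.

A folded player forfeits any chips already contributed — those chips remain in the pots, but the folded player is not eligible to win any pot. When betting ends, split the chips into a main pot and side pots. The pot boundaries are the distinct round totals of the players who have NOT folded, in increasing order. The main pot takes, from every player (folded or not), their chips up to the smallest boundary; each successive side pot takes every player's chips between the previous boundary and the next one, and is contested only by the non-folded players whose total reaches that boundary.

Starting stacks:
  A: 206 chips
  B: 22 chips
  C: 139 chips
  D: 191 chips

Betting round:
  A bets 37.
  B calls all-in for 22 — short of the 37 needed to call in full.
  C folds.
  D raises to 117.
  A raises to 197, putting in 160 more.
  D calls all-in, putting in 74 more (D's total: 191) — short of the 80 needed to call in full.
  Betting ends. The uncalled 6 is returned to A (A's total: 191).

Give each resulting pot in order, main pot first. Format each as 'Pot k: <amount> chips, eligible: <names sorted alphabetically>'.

Pot 1: 66 chips, eligible: A, B, D
Pot 2: 338 chips, eligible: A, D

Derivation:
Contributions (after 6 returned to A): A=191, B=22, D=191
Folded: C
Pot levels (distinct totals of non-folded players): 22, 191
Layer 1-22: 22 each from A, B, D = 22*3 = 66 chips; eligible A, B, D
Layer 23-191: 169 each from A, D = 169*2 = 338 chips; eligible A, D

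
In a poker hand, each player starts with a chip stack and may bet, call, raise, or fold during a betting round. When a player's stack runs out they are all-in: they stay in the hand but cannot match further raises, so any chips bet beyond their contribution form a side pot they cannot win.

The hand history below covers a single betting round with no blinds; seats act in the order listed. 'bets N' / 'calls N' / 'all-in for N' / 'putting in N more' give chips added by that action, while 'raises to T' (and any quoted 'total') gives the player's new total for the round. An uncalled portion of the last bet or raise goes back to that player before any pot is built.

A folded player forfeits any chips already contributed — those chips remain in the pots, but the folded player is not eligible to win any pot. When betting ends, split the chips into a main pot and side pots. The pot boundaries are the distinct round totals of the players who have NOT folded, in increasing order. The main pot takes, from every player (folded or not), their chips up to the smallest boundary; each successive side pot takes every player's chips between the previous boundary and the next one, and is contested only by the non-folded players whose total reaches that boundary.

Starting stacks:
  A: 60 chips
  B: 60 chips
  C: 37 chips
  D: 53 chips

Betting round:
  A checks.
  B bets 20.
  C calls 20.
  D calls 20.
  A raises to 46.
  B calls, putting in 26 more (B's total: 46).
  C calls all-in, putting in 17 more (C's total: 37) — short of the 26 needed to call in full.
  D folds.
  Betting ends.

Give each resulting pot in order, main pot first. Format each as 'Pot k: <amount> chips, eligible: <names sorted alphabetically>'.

Pot 1: 131 chips, eligible: A, B, C
Pot 2: 18 chips, eligible: A, B

Derivation:
Contributions: A=46, B=46, C=37, D=20
Folded: D
Pot levels (distinct totals of non-folded players): 37, 46
Layer 1-37: A 37 + B 37 + C 37 + D 20 = 131 chips; eligible A, B, C
Layer 38-46: 9 each from A, B = 9*2 = 18 chips; eligible A, B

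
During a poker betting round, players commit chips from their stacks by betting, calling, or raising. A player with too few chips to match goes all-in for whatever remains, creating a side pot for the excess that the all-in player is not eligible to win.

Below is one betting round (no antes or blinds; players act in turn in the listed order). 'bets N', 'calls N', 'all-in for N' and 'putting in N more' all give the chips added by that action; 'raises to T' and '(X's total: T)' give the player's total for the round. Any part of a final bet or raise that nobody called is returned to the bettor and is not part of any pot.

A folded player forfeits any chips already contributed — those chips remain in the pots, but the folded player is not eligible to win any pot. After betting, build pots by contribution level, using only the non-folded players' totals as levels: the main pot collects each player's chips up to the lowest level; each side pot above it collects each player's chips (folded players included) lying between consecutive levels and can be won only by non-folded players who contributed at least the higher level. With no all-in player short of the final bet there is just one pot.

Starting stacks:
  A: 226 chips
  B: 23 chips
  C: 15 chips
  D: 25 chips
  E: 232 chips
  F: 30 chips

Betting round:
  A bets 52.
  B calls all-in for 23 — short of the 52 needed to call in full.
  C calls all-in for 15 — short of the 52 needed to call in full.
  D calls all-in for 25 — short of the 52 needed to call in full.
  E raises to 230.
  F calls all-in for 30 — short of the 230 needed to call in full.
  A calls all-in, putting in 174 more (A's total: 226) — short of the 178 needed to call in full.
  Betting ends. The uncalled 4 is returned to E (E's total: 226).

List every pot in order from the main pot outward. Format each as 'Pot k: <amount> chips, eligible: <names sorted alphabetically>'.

Contributions (after 4 returned to E): A=226, B=23, C=15, D=25, E=226, F=30
Pot levels (distinct totals of non-folded players): 15, 23, 25, 30, 226
Layer 1-15: 15 each from A, B, C, D, E, F = 15*6 = 90 chips; eligible A, B, C, D, E, F
Layer 16-23: 8 each from A, B, D, E, F = 8*5 = 40 chips; eligible A, B, D, E, F
Layer 24-25: 2 each from A, D, E, F = 2*4 = 8 chips; eligible A, D, E, F
Layer 26-30: 5 each from A, E, F = 5*3 = 15 chips; eligible A, E, F
Layer 31-226: 196 each from A, E = 196*2 = 392 chips; eligible A, E

Pot 1: 90 chips, eligible: A, B, C, D, E, F
Pot 2: 40 chips, eligible: A, B, D, E, F
Pot 3: 8 chips, eligible: A, D, E, F
Pot 4: 15 chips, eligible: A, E, F
Pot 5: 392 chips, eligible: A, E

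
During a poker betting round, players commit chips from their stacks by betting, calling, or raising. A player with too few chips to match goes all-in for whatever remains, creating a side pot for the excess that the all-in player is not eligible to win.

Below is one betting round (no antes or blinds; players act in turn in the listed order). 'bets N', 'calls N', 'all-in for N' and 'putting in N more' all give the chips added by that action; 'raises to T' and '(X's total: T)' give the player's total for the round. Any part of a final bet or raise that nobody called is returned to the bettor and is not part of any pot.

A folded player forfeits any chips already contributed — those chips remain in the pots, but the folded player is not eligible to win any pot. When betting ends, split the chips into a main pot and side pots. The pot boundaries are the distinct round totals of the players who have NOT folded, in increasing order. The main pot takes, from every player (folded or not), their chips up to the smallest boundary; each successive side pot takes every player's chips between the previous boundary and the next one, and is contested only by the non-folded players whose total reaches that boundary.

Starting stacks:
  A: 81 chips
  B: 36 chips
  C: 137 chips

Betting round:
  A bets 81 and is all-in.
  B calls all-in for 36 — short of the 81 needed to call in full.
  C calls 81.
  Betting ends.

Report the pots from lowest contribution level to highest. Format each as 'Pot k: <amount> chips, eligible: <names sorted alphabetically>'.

Pot 1: 108 chips, eligible: A, B, C
Pot 2: 90 chips, eligible: A, C

Derivation:
Contributions: A=81, B=36, C=81
Pot levels (distinct totals of non-folded players): 36, 81
Layer 1-36: 36 each from A, B, C = 36*3 = 108 chips; eligible A, B, C
Layer 37-81: 45 each from A, C = 45*2 = 90 chips; eligible A, C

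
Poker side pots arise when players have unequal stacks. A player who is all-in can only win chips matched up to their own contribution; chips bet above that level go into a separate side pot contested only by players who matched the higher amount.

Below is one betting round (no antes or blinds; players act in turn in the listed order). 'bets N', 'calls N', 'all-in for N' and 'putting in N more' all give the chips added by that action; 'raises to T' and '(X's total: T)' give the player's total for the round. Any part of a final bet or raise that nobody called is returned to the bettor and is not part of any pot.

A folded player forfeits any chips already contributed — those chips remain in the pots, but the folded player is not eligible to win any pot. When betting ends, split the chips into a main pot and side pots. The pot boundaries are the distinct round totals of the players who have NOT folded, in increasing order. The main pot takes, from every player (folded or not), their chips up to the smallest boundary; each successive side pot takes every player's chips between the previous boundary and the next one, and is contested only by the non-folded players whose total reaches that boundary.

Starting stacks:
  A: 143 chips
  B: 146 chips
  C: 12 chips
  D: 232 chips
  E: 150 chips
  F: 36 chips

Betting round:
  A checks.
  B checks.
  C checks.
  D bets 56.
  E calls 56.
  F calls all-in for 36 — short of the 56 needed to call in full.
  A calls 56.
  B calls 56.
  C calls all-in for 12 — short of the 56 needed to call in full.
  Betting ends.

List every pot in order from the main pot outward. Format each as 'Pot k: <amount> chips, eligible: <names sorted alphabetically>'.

Contributions: A=56, B=56, C=12, D=56, E=56, F=36
Pot levels (distinct totals of non-folded players): 12, 36, 56
Layer 1-12: 12 each from A, B, C, D, E, F = 12*6 = 72 chips; eligible A, B, C, D, E, F
Layer 13-36: 24 each from A, B, D, E, F = 24*5 = 120 chips; eligible A, B, D, E, F
Layer 37-56: 20 each from A, B, D, E = 20*4 = 80 chips; eligible A, B, D, E

Pot 1: 72 chips, eligible: A, B, C, D, E, F
Pot 2: 120 chips, eligible: A, B, D, E, F
Pot 3: 80 chips, eligible: A, B, D, E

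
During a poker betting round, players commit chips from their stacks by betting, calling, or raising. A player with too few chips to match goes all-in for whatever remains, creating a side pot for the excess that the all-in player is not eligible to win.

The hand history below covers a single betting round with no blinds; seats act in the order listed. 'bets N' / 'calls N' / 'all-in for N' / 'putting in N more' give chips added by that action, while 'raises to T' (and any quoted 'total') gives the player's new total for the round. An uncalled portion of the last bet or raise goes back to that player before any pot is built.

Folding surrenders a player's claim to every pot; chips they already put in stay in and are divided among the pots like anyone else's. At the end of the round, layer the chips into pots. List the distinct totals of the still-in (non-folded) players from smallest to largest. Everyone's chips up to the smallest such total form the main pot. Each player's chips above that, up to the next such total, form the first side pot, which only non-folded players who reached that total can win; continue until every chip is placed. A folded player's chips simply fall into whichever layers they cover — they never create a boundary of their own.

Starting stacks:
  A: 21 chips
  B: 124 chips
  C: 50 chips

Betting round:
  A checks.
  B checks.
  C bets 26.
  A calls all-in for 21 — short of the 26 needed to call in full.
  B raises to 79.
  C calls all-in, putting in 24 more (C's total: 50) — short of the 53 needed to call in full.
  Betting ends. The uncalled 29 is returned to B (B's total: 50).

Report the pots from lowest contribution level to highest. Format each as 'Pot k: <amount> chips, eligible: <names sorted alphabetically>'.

Contributions (after 29 returned to B): A=21, B=50, C=50
Pot levels (distinct totals of non-folded players): 21, 50
Layer 1-21: 21 each from A, B, C = 21*3 = 63 chips; eligible A, B, C
Layer 22-50: 29 each from B, C = 29*2 = 58 chips; eligible B, C

Pot 1: 63 chips, eligible: A, B, C
Pot 2: 58 chips, eligible: B, C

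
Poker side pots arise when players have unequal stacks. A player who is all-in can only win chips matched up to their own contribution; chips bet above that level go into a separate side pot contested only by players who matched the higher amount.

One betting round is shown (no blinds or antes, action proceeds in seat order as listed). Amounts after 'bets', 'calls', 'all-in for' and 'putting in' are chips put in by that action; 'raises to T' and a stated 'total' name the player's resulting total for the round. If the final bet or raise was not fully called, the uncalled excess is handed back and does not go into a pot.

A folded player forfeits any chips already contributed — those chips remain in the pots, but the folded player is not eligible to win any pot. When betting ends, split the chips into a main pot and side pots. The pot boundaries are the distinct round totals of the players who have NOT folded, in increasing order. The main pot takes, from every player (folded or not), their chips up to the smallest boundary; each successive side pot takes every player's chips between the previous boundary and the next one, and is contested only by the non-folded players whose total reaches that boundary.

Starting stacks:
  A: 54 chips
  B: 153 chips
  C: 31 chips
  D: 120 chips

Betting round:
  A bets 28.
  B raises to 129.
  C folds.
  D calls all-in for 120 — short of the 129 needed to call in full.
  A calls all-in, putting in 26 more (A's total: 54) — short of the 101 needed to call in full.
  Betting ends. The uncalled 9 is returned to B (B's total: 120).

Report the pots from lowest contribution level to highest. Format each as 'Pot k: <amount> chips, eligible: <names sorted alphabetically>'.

Contributions (after 9 returned to B): A=54, B=120, D=120
Folded: C
Pot levels (distinct totals of non-folded players): 54, 120
Layer 1-54: 54 each from A, B, D = 54*3 = 162 chips; eligible A, B, D
Layer 55-120: 66 each from B, D = 66*2 = 132 chips; eligible B, D

Pot 1: 162 chips, eligible: A, B, D
Pot 2: 132 chips, eligible: B, D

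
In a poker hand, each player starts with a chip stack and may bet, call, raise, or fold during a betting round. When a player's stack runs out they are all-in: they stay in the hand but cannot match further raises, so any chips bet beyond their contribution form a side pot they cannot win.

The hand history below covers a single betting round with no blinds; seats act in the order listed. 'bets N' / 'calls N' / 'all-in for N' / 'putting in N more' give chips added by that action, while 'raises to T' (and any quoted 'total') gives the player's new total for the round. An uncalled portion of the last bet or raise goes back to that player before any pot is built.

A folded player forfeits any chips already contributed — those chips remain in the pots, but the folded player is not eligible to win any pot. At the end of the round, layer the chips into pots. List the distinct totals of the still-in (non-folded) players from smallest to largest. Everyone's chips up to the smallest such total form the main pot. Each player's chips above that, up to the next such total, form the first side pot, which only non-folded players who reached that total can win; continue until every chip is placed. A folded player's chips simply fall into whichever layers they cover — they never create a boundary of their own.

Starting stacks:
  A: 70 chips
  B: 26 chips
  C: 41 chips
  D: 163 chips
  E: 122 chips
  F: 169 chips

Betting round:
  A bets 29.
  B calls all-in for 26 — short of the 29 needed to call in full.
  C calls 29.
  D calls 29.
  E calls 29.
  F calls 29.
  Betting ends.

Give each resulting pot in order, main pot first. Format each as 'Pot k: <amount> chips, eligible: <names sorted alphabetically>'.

Contributions: A=29, B=26, C=29, D=29, E=29, F=29
Pot levels (distinct totals of non-folded players): 26, 29
Layer 1-26: 26 each from A, B, C, D, E, F = 26*6 = 156 chips; eligible A, B, C, D, E, F
Layer 27-29: 3 each from A, C, D, E, F = 3*5 = 15 chips; eligible A, C, D, E, F

Pot 1: 156 chips, eligible: A, B, C, D, E, F
Pot 2: 15 chips, eligible: A, C, D, E, F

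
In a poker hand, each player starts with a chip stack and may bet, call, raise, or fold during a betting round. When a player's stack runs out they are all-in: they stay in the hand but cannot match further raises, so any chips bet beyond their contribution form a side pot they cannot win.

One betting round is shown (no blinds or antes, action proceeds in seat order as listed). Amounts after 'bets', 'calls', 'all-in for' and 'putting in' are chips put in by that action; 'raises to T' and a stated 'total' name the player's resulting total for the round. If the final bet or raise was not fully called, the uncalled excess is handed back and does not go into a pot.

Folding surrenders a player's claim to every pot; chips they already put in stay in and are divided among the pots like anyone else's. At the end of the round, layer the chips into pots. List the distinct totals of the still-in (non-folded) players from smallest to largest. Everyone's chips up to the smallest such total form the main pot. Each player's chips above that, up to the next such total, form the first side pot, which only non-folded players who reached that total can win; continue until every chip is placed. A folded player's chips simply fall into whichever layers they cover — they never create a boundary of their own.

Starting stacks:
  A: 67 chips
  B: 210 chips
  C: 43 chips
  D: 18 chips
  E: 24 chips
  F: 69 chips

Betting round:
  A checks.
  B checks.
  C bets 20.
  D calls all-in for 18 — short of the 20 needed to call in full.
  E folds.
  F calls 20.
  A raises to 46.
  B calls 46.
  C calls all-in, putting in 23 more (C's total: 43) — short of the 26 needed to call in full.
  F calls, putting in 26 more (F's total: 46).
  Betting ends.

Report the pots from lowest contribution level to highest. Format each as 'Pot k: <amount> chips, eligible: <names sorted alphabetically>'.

Pot 1: 90 chips, eligible: A, B, C, D, F
Pot 2: 100 chips, eligible: A, B, C, F
Pot 3: 9 chips, eligible: A, B, F

Derivation:
Contributions: A=46, B=46, C=43, D=18, F=46
Folded: E
Pot levels (distinct totals of non-folded players): 18, 43, 46
Layer 1-18: 18 each from A, B, C, D, F = 18*5 = 90 chips; eligible A, B, C, D, F
Layer 19-43: 25 each from A, B, C, F = 25*4 = 100 chips; eligible A, B, C, F
Layer 44-46: 3 each from A, B, F = 3*3 = 9 chips; eligible A, B, F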